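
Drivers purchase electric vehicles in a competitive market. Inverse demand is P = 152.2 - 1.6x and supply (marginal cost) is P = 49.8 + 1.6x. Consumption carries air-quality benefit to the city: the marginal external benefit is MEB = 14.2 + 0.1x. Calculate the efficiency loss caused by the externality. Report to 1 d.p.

DWL = 48.8

Market equilibrium (private): 49.8 + 1.6x = 152.2 - 1.6x → x_m = 32.0000.
Social marginal benefit = demand + MEB = 166.4 - 1.5x.
Set SMB = MC: 166.4 - 1.5x = 49.8 + 1.6x → x* = 37.6129.
The welfare-loss triangle has base |x_m − x*| and height MEB(x_m) (the vertical gap between SMB and MC is zero at x* and MEB at x_m).
DWL = ½ × 5.6129 × 17.4000 = 48.8322.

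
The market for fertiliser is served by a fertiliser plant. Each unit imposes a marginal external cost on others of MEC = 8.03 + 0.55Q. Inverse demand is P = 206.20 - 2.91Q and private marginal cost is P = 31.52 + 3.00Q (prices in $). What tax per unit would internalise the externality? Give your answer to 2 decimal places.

Social marginal cost = private MC + MEC = 39.55 + 3.55Q.
Set SMC = demand: 39.55 + 3.55Q = 206.20 - 2.91Q → Q* = 25.7972.
The Pigouvian tax equals MEC at Q*: 8.03 + 0.55×25.7972 = 22.2185.

tax = $22.22 per unit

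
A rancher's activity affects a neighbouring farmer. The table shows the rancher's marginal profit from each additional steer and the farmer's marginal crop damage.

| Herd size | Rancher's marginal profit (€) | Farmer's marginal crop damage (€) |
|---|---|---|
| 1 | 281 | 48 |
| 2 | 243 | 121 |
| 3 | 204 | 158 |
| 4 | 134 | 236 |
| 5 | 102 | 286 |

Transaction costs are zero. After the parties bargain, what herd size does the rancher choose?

3

Bargaining reaches the level where marginal profit last exceeds marginal crop damage.
That holds through level 3 (204 ≥ 158) but not at 4 (134 < 236).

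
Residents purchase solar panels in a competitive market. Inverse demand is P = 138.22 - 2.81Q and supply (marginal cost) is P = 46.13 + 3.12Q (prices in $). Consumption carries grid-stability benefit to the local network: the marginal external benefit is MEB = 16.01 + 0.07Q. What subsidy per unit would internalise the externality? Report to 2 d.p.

Social marginal benefit = demand + MEB = 154.23 - 2.74Q.
Set SMB = MC: 154.23 - 2.74Q = 46.13 + 3.12Q → Q* = 18.4471.
The Pigouvian subsidy equals MEB at Q*: 16.01 + 0.07×18.4471 = 17.3013.

subsidy = $17.30 per unit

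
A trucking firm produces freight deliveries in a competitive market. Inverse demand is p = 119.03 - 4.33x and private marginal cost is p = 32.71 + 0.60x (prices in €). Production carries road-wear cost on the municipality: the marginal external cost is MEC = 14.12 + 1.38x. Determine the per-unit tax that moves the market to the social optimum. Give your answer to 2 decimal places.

Social marginal cost = private MC + MEC = 46.83 + 1.98x.
Set SMC = demand: 46.83 + 1.98x = 119.03 - 4.33x → x* = 11.4422.
The Pigouvian tax equals MEC at x*: 14.12 + 1.38×11.4422 = 29.9102.

tax = €29.91 per unit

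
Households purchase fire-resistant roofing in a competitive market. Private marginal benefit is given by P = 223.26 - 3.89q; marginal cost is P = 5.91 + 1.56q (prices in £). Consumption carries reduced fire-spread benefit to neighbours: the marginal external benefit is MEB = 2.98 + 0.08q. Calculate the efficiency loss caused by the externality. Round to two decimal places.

Market equilibrium (private): 5.91 + 1.56q = 223.26 - 3.89q → q_m = 39.8807.
Social marginal benefit = demand + MEB = 226.24 - 3.81q.
Set SMB = MC: 226.24 - 3.81q = 5.91 + 1.56q → q* = 41.0298.
Height of the DWL triangle at q_m is SMB(q_m) − MC(q_m) = MEB(q_m) = 6.1705.
DWL = ½ × 1.1491 × 6.1705 = 3.5453.

DWL = £3.55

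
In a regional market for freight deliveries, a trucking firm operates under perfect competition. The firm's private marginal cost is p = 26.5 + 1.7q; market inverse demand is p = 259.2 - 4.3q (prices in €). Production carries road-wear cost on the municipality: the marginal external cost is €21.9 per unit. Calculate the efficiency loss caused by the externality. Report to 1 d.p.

DWL = €40.0

Market equilibrium (private): 26.5 + 1.7q = 259.2 - 4.3q → q_m = 38.7833.
Social marginal cost = private MC + MEC = 48.4 + 1.7q.
Set SMC = demand: 48.4 + 1.7q = 259.2 - 4.3q → q* = 35.1333.
Height of the DWL triangle at q_m is SMC(q_m) − demand(q_m) = MEC(q_m) = 21.9000.
DWL = ½ × 3.6500 × 21.9000 = 39.9675.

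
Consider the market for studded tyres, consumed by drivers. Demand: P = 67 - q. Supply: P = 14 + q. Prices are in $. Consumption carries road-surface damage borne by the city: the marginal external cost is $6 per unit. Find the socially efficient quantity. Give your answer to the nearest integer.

q* = 24

Social marginal benefit = demand − MEC = 61 - q.
Set SMB = MC: 61 - q = 14 + q → q* = 23.5000.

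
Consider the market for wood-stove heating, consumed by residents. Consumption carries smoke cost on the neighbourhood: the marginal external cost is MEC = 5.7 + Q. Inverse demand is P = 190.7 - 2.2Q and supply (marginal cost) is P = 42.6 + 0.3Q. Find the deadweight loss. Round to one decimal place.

DWL = 602.5

Market equilibrium (private): 42.6 + 0.3Q = 190.7 - 2.2Q → Q_m = 59.2400.
Social marginal benefit = demand − MEC = 185.0 - 3.2Q.
Set SMB = MC: 185.0 - 3.2Q = 42.6 + 0.3Q → Q* = 40.6857.
The loss is the area between SMB and MC from Q* to Q_m; with linear curves that's a triangle of height MEC(Q_m).
DWL = ½ × 18.5543 × 64.9400 = 602.4581.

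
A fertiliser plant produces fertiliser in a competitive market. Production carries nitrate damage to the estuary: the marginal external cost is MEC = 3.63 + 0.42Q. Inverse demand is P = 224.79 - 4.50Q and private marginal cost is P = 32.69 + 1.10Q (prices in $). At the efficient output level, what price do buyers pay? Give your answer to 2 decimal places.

Social marginal cost = private MC + MEC = 36.32 + 1.52Q.
Set SMC = demand: 36.32 + 1.52Q = 224.79 - 4.50Q → Q* = 31.3073.
Consumer price on the demand curve at Q*: 224.79 − 4.50×31.3073 = 83.9072.

P = $83.91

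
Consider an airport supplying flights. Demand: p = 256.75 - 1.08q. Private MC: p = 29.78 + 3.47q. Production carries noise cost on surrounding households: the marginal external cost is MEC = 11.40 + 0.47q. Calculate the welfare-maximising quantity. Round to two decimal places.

q* = 42.94

Social marginal cost = private MC + MEC = 41.18 + 3.94q.
Set SMC = demand: 41.18 + 3.94q = 256.75 - 1.08q → q* = 42.9422.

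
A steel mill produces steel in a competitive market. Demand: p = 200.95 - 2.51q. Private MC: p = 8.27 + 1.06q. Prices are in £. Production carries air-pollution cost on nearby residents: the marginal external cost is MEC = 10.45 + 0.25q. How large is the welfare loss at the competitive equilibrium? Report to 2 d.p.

Market equilibrium (private): 8.27 + 1.06q = 200.95 - 2.51q → q_m = 53.9720.
Social marginal cost = private MC + MEC = 18.72 + 1.31q.
Set SMC = demand: 18.72 + 1.31q = 200.95 - 2.51q → q* = 47.7042.
The welfare-loss triangle has base |q_m − q*| and height MEC(q_m) (the vertical gap between SMC and demand is zero at q* and MEC at q_m).
DWL = ½ × 6.2678 × 23.9430 = 75.0350.

DWL = £75.03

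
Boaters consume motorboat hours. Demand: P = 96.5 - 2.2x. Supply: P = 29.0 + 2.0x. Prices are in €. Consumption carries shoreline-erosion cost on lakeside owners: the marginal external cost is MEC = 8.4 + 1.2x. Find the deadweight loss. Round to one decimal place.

Market equilibrium (private): 29.0 + 2.0x = 96.5 - 2.2x → x_m = 16.0714.
Social marginal benefit = demand − MEC = 88.1 - 3.4x.
Set SMB = MC: 88.1 - 3.4x = 29.0 + 2.0x → x* = 10.9444.
Between x* and x_m the wedge MC − SMB runs linearly from 0 to MEC(x_m), so the loss is a triangle.
DWL = ½ × 5.1270 × 27.6857 = 70.9723.

DWL = €71.0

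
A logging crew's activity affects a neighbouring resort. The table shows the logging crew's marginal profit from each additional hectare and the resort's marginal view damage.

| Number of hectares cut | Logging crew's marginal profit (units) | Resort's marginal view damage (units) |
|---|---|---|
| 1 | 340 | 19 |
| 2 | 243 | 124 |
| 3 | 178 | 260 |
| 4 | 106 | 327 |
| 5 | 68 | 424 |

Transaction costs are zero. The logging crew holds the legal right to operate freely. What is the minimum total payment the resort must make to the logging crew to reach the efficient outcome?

Left alone the logging crew would choose level 5 (marginal profit stays positive).
Efficient level: k* = 2 (marginal profit ≥ marginal view damage through 2).
The resort must at least cover the logging crew's forgone profit from cutting 5→2: 178 + 106 + 68 = 352.

352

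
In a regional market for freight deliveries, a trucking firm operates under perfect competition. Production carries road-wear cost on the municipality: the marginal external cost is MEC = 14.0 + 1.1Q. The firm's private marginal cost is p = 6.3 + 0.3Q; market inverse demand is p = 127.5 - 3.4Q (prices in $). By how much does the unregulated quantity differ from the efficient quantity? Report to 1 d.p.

Market equilibrium (private): 6.3 + 0.3Q = 127.5 - 3.4Q → Q_m = 32.7568.
Social marginal cost = private MC + MEC = 20.3 + 1.4Q.
Set SMC = demand: 20.3 + 1.4Q = 127.5 - 3.4Q → Q* = 22.3333.
Gap = |32.7568 − 22.3333| = 10.4235.

10.4 units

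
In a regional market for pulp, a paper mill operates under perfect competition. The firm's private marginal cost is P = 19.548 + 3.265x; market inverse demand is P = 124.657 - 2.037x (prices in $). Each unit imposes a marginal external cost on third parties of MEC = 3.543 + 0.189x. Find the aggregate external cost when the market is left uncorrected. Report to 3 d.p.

Market equilibrium (private): 19.548 + 3.265x = 124.657 - 2.037x → x_m = 19.8244.
Total external cost = ∫₀^{x_m} (3.543 + 0.189x) dx = 3.543×19.8244 + ½×0.189×19.8244² = 107.3770.

$107.377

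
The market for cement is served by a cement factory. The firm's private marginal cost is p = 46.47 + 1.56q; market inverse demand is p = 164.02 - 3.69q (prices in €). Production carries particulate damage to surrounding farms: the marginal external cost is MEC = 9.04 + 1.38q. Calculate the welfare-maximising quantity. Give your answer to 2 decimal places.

Social marginal cost = private MC + MEC = 55.51 + 2.94q.
Set SMC = demand: 55.51 + 2.94q = 164.02 - 3.69q → q* = 16.3665.

q* = 16.37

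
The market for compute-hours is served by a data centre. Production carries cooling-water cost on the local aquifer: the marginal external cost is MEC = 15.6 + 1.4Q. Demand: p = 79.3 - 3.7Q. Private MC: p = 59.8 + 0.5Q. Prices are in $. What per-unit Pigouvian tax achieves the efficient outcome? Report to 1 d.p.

Social marginal cost = private MC + MEC = 75.4 + 1.9Q.
Set SMC = demand: 75.4 + 1.9Q = 79.3 - 3.7Q → Q* = 0.6964.
The Pigouvian tax equals MEC at Q*: 15.6 + 1.4×0.6964 = 16.5750.

tax = $16.6 per unit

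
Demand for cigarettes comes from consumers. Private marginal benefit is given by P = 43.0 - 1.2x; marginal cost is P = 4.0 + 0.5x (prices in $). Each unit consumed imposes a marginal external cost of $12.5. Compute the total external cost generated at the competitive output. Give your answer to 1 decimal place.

$286.8

Market equilibrium (private): 4.0 + 0.5x = 43.0 - 1.2x → x_m = 22.9412.
Total external cost = MEC × x_m = 12.5 × 22.9412 = 286.7650.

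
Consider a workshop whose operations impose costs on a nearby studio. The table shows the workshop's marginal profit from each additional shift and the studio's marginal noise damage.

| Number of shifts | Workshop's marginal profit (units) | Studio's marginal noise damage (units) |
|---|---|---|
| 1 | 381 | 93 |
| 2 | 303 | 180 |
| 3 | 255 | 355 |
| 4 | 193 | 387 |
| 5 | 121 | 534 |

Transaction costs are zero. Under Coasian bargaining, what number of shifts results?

2

Bargaining reaches the level where marginal profit last exceeds marginal noise damage.
That holds through level 2 (303 ≥ 180) but not at 3 (255 < 355).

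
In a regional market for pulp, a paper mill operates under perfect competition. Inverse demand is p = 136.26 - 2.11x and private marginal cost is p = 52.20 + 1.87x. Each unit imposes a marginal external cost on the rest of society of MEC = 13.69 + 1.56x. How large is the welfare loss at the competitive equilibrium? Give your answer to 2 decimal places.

DWL = 196.31

Market equilibrium (private): 52.20 + 1.87x = 136.26 - 2.11x → x_m = 21.1206.
Social marginal cost = private MC + MEC = 65.89 + 3.43x.
Set SMC = demand: 65.89 + 3.43x = 136.26 - 2.11x → x* = 12.7022.
The welfare-loss triangle has base |x_m − x*| and height MEC(x_m) (the vertical gap between SMC and demand is zero at x* and MEC at x_m).
DWL = ½ × 8.4184 × 46.6381 = 196.3091.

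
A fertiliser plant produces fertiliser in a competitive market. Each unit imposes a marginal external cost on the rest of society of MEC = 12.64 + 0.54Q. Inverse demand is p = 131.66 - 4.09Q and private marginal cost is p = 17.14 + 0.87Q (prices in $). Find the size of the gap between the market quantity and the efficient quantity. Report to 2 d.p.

Market equilibrium (private): 17.14 + 0.87Q = 131.66 - 4.09Q → Q_m = 23.0887.
Social marginal cost = private MC + MEC = 29.78 + 1.41Q.
Set SMC = demand: 29.78 + 1.41Q = 131.66 - 4.09Q → Q* = 18.5236.
Gap = |23.0887 − 18.5236| = 4.5651.

4.57 units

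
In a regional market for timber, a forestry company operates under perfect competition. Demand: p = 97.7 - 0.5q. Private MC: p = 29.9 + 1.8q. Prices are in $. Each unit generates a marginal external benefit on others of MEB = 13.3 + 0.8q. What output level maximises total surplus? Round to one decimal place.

Social marginal cost = private MC − MEB = 16.6 + q.
Set SMC = demand: 16.6 + q = 97.7 - 0.5q → q* = 54.0667.

q* = 54.1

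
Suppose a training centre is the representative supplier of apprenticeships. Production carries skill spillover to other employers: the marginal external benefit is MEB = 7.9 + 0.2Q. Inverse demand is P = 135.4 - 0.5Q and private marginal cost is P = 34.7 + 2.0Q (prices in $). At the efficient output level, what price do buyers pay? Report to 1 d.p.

P = $111.8

Social marginal cost = private MC − MEB = 26.8 + 1.8Q.
Set SMC = demand: 26.8 + 1.8Q = 135.4 - 0.5Q → Q* = 47.2174.
Consumer price on the demand curve at Q*: 135.4 − 0.5×47.2174 = 111.7913.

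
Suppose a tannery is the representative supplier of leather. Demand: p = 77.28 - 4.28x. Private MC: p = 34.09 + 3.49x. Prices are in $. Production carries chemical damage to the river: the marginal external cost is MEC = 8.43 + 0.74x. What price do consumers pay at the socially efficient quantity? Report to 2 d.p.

Social marginal cost = private MC + MEC = 42.52 + 4.23x.
Set SMC = demand: 42.52 + 4.23x = 77.28 - 4.28x → x* = 4.0846.
Consumer price on the demand curve at x*: 77.28 − 4.28×4.0846 = 59.7979.

P = $59.80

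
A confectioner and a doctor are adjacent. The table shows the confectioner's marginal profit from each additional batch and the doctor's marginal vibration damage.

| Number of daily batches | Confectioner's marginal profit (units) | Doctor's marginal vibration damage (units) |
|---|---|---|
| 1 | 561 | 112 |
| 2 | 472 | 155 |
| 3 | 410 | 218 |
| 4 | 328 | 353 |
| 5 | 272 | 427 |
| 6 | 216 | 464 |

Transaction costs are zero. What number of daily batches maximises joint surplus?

3

Bargaining reaches the level where marginal profit last exceeds marginal vibration damage.
That holds through level 3 (410 ≥ 218) but not at 4 (328 < 353).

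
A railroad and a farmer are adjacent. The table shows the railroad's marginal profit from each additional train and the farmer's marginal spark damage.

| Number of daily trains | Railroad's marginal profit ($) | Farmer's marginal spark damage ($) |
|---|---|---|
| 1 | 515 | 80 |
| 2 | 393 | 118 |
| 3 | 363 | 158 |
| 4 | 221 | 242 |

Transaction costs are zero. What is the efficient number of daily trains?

3

Bargaining reaches the level where marginal profit last exceeds marginal spark damage.
That holds through level 3 (363 ≥ 158) but not at 4 (221 < 242).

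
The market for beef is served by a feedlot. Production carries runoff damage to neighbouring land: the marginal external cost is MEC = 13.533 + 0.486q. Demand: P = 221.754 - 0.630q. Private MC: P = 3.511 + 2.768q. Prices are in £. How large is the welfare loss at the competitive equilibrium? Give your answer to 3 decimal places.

DWL = £257.765

Market equilibrium (private): 3.511 + 2.768q = 221.754 - 0.630q → q_m = 64.2269.
Social marginal cost = private MC + MEC = 17.044 + 3.254q.
Set SMC = demand: 17.044 + 3.254q = 221.754 - 0.630q → q* = 52.7060.
The welfare-loss triangle has base |q_m − q*| and height MEC(q_m) (the vertical gap between SMC and demand is zero at q* and MEC at q_m).
DWL = ½ × 11.5209 × 44.7473 = 257.7646.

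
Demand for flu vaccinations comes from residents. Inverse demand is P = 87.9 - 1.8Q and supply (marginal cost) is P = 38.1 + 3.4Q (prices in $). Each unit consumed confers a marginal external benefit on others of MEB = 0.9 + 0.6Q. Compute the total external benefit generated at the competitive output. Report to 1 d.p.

Market equilibrium (private): 38.1 + 3.4Q = 87.9 - 1.8Q → Q_m = 9.5769.
Total external benefit = ∫₀^{Q_m} (0.9 + 0.6Q) dQ = 0.9×9.5769 + ½×0.6×9.5769² = 36.1343.

$36.1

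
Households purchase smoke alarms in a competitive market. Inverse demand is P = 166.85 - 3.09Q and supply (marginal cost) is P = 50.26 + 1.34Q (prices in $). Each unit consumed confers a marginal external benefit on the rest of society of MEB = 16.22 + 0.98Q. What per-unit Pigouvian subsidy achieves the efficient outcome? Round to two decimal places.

subsidy = $53.95 per unit

Social marginal benefit = demand + MEB = 183.07 - 2.11Q.
Set SMB = MC: 183.07 - 2.11Q = 50.26 + 1.34Q → Q* = 38.4957.
The Pigouvian subsidy equals MEB at Q*: 16.22 + 0.98×38.4957 = 53.9458.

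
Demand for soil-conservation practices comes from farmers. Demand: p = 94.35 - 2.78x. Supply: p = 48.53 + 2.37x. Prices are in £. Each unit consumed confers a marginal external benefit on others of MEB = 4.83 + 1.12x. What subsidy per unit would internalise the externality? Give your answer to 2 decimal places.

subsidy = £18.91 per unit

Social marginal benefit = demand + MEB = 99.18 - 1.66x.
Set SMB = MC: 99.18 - 1.66x = 48.53 + 2.37x → x* = 12.5682.
The Pigouvian subsidy equals MEB at x*: 4.83 + 1.12×12.5682 = 18.9064.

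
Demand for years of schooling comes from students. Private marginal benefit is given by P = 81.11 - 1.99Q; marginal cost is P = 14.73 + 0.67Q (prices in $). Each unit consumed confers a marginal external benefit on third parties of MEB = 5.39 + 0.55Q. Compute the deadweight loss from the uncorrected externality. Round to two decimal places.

DWL = $86.59

Market equilibrium (private): 14.73 + 0.67Q = 81.11 - 1.99Q → Q_m = 24.9549.
Social marginal benefit = demand + MEB = 86.50 - 1.44Q.
Set SMB = MC: 86.50 - 1.44Q = 14.73 + 0.67Q → Q* = 34.0142.
Height of the DWL triangle at Q_m is SMB(Q_m) − MC(Q_m) = MEB(Q_m) = 19.1152.
DWL = ½ × 9.0593 × 19.1152 = 86.5852.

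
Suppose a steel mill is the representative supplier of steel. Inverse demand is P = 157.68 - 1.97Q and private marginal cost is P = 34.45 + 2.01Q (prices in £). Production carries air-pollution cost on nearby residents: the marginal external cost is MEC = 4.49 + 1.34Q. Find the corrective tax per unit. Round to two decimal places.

tax = £34.40 per unit

Social marginal cost = private MC + MEC = 38.94 + 3.35Q.
Set SMC = demand: 38.94 + 3.35Q = 157.68 - 1.97Q → Q* = 22.3195.
The Pigouvian tax equals MEC at Q*: 4.49 + 1.34×22.3195 = 34.3981.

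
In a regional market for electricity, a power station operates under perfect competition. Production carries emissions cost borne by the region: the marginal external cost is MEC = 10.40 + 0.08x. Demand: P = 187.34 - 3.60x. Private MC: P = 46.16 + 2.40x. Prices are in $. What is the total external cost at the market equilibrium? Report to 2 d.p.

Market equilibrium (private): 46.16 + 2.40x = 187.34 - 3.60x → x_m = 23.5300.
Total external cost = ∫₀^{x_m} (10.40 + 0.08x) dx = 10.40×23.5300 + ½×0.08×23.5300² = 266.8584.

$266.86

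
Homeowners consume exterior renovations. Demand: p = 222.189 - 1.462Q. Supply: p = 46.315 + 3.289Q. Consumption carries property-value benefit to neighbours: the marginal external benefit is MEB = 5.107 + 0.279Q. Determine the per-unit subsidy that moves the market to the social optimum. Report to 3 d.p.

Social marginal benefit = demand + MEB = 227.296 - 1.183Q.
Set SMB = MC: 227.296 - 1.183Q = 46.315 + 3.289Q → Q* = 40.4698.
The Pigouvian subsidy equals MEB at Q*: 5.107 + 0.279×40.4698 = 16.3981.

subsidy = 16.398 per unit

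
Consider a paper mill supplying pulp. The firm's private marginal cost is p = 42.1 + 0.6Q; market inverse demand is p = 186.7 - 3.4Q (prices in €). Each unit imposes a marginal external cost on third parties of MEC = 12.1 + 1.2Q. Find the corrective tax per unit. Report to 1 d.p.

tax = €42.7 per unit

Social marginal cost = private MC + MEC = 54.2 + 1.8Q.
Set SMC = demand: 54.2 + 1.8Q = 186.7 - 3.4Q → Q* = 25.4808.
The Pigouvian tax equals MEC at Q*: 12.1 + 1.2×25.4808 = 42.6770.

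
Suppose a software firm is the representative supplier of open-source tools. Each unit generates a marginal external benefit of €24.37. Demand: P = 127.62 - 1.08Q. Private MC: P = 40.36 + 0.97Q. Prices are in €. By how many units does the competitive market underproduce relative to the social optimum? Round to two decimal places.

Market equilibrium (private): 40.36 + 0.97Q = 127.62 - 1.08Q → Q_m = 42.5659.
Social marginal cost = private MC − MEB = 15.99 + 0.97Q.
Set SMC = demand: 15.99 + 0.97Q = 127.62 - 1.08Q → Q* = 54.4537.
Gap = |42.5659 − 54.4537| = 11.8878.

11.89 units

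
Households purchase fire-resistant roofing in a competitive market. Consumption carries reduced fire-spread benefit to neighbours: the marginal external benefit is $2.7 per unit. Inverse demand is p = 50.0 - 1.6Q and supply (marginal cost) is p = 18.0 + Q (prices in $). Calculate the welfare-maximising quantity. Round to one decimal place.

Q* = 13.3

Social marginal benefit = demand + MEB = 52.7 - 1.6Q.
Set SMB = MC: 52.7 - 1.6Q = 18.0 + Q → Q* = 13.3462.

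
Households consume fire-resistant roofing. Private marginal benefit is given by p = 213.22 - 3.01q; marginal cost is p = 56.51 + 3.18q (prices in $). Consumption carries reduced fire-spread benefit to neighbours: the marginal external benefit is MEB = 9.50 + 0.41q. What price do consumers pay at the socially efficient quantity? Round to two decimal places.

P = $126.66

Social marginal benefit = demand + MEB = 222.72 - 2.60q.
Set SMB = MC: 222.72 - 2.60q = 56.51 + 3.18q → q* = 28.7561.
Consumer price on the demand curve at q*: 213.22 − 3.01×28.7561 = 126.6641.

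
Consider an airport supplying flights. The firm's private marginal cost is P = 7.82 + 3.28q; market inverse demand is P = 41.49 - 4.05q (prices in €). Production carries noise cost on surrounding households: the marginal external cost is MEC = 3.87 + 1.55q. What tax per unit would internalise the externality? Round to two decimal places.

tax = €9.07 per unit

Social marginal cost = private MC + MEC = 11.69 + 4.83q.
Set SMC = demand: 11.69 + 4.83q = 41.49 - 4.05q → q* = 3.3559.
The Pigouvian tax equals MEC at q*: 3.87 + 1.55×3.3559 = 9.0716.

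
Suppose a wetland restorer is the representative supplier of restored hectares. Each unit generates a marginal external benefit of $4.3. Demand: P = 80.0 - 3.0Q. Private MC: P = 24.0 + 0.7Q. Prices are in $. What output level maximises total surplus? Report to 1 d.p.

Social marginal cost = private MC − MEB = 19.7 + 0.7Q.
Set SMC = demand: 19.7 + 0.7Q = 80.0 - 3.0Q → Q* = 16.2973.

Q* = 16.3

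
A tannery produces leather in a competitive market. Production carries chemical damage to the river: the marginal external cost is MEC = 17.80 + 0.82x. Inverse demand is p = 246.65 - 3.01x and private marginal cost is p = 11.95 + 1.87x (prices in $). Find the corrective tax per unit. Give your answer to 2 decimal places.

tax = $49.00 per unit

Social marginal cost = private MC + MEC = 29.75 + 2.69x.
Set SMC = demand: 29.75 + 2.69x = 246.65 - 3.01x → x* = 38.0526.
The Pigouvian tax equals MEC at x*: 17.80 + 0.82×38.0526 = 49.0031.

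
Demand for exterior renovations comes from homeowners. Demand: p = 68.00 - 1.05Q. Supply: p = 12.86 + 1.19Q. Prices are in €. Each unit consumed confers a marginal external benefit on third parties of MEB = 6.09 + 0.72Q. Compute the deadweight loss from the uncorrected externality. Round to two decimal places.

Market equilibrium (private): 12.86 + 1.19Q = 68.00 - 1.05Q → Q_m = 24.6161.
Social marginal benefit = demand + MEB = 74.09 - 0.33Q.
Set SMB = MC: 74.09 - 0.33Q = 12.86 + 1.19Q → Q* = 40.2829.
Between Q* and Q_m the wedge SMB − MC runs linearly from 0 to MEB(Q_m), so the loss is a triangle.
DWL = ½ × 15.6668 × 23.8136 = 186.5415.

DWL = €186.54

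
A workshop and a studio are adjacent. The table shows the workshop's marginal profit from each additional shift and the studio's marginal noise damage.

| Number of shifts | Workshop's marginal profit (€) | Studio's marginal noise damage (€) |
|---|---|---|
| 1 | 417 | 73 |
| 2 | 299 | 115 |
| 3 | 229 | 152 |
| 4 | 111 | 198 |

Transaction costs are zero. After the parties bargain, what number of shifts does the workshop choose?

3

Bargaining reaches the level where marginal profit last exceeds marginal noise damage.
That holds through level 3 (229 ≥ 152) but not at 4 (111 < 198).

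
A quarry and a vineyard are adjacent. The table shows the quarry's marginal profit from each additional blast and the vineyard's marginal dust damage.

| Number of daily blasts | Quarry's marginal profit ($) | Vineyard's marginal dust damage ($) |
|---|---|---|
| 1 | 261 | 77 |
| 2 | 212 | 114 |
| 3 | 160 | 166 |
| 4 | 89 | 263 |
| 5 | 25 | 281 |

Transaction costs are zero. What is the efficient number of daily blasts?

2

Bargaining reaches the level where marginal profit last exceeds marginal dust damage.
That holds through level 2 (212 ≥ 114) but not at 3 (160 < 166).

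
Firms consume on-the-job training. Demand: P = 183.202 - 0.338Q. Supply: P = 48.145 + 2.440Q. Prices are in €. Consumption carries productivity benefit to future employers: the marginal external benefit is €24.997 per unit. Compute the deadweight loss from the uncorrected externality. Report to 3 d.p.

DWL = €112.464

Market equilibrium (private): 48.145 + 2.440Q = 183.202 - 0.338Q → Q_m = 48.6166.
Social marginal benefit = demand + MEB = 208.199 - 0.338Q.
Set SMB = MC: 208.199 - 0.338Q = 48.145 + 2.440Q → Q* = 57.6148.
Between Q* and Q_m the wedge SMB − MC runs linearly from 0 to MEB(Q_m), so the loss is a triangle.
DWL = ½ × 8.9982 × 24.9970 = 112.4640.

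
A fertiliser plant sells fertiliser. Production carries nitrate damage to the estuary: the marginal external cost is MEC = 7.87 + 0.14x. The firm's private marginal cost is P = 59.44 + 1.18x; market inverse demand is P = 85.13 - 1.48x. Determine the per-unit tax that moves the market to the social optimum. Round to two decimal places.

Social marginal cost = private MC + MEC = 67.31 + 1.32x.
Set SMC = demand: 67.31 + 1.32x = 85.13 - 1.48x → x* = 6.3643.
The Pigouvian tax equals MEC at x*: 7.87 + 0.14×6.3643 = 8.7610.

tax = 8.76 per unit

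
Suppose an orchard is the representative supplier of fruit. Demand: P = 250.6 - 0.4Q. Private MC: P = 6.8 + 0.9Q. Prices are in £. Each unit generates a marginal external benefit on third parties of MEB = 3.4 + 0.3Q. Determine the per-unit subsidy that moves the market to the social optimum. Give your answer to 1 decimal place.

subsidy = £77.6 per unit

Social marginal cost = private MC − MEB = 3.4 + 0.6Q.
Set SMC = demand: 3.4 + 0.6Q = 250.6 - 0.4Q → Q* = 247.2000.
The Pigouvian subsidy equals MEB at Q*: 3.4 + 0.3×247.2000 = 77.5600.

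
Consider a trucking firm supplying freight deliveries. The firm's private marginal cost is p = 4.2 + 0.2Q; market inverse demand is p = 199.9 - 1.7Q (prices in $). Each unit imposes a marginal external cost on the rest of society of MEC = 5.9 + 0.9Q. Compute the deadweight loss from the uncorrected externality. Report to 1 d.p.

Market equilibrium (private): 4.2 + 0.2Q = 199.9 - 1.7Q → Q_m = 103.0000.
Social marginal cost = private MC + MEC = 10.1 + 1.1Q.
Set SMC = demand: 10.1 + 1.1Q = 199.9 - 1.7Q → Q* = 67.7857.
The welfare-loss triangle has base |Q_m − Q*| and height MEC(Q_m) (the vertical gap between SMC and demand is zero at Q* and MEC at Q_m).
DWL = ½ × 35.2143 × 98.6000 = 1736.0650.

DWL = $1736.1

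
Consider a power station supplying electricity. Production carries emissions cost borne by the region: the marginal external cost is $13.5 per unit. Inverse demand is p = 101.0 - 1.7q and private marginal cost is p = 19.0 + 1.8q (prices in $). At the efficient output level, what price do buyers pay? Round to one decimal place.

P = $67.7

Social marginal cost = private MC + MEC = 32.5 + 1.8q.
Set SMC = demand: 32.5 + 1.8q = 101.0 - 1.7q → q* = 19.5714.
Consumer price on the demand curve at q*: 101.0 − 1.7×19.5714 = 67.7286.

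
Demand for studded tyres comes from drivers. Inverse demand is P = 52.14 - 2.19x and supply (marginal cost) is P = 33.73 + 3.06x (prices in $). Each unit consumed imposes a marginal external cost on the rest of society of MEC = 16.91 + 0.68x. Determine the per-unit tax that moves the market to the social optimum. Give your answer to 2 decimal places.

Social marginal benefit = demand − MEC = 35.23 - 2.87x.
Set SMB = MC: 35.23 - 2.87x = 33.73 + 3.06x → x* = 0.2530.
The Pigouvian tax equals MEC at x*: 16.91 + 0.68×0.2530 = 17.0820.

tax = $17.08 per unit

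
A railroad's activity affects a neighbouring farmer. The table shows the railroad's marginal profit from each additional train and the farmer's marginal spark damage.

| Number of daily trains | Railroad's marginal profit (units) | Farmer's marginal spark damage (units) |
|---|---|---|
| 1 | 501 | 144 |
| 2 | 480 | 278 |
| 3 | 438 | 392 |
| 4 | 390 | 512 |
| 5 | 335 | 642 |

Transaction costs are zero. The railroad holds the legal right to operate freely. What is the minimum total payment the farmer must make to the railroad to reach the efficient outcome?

Left alone the railroad would choose level 5 (marginal profit stays positive).
Efficient level: k* = 3 (marginal profit ≥ marginal spark damage through 3).
The farmer must at least cover the railroad's forgone profit from cutting 5→3: 390 + 335 = 725.

725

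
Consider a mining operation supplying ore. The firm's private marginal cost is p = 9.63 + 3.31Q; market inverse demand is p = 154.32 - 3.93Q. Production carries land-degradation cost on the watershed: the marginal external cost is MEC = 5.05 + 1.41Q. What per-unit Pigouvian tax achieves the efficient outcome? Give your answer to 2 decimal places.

Social marginal cost = private MC + MEC = 14.68 + 4.72Q.
Set SMC = demand: 14.68 + 4.72Q = 154.32 - 3.93Q → Q* = 16.1434.
The Pigouvian tax equals MEC at Q*: 5.05 + 1.41×16.1434 = 27.8122.

tax = 27.81 per unit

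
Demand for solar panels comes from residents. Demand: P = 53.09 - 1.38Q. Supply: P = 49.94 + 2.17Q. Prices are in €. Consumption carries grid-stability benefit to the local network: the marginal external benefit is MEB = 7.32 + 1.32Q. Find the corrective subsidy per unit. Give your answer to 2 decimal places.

subsidy = €13.52 per unit

Social marginal benefit = demand + MEB = 60.41 - 0.06Q.
Set SMB = MC: 60.41 - 0.06Q = 49.94 + 2.17Q → Q* = 4.6951.
The Pigouvian subsidy equals MEB at Q*: 7.32 + 1.32×4.6951 = 13.5175.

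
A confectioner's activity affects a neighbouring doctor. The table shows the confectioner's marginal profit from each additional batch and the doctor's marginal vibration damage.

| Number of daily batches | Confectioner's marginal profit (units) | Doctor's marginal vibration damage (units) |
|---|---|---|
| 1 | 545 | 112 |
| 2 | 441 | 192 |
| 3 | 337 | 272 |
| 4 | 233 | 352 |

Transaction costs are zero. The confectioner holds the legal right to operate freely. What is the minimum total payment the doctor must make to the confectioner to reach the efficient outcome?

233

Left alone the confectioner would choose level 4 (marginal profit stays positive).
Efficient level: k* = 3 (marginal profit ≥ marginal vibration damage through 3).
The doctor must at least cover the confectioner's forgone profit from cutting 4→3: 233 = 233.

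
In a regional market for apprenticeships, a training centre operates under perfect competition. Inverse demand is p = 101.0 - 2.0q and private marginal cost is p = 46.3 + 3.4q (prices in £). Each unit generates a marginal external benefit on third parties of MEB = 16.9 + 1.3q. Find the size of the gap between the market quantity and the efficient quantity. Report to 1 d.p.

Market equilibrium (private): 46.3 + 3.4q = 101.0 - 2.0q → q_m = 10.1296.
Social marginal cost = private MC − MEB = 29.4 + 2.1q.
Set SMC = demand: 29.4 + 2.1q = 101.0 - 2.0q → q* = 17.4634.
Gap = |10.1296 − 17.4634| = 7.3338.

7.3 units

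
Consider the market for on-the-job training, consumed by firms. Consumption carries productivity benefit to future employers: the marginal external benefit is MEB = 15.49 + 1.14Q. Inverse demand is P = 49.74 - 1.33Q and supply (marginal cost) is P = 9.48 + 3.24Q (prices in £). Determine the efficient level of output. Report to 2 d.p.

Social marginal benefit = demand + MEB = 65.23 - 0.19Q.
Set SMB = MC: 65.23 - 0.19Q = 9.48 + 3.24Q → Q* = 16.2536.

Q* = 16.25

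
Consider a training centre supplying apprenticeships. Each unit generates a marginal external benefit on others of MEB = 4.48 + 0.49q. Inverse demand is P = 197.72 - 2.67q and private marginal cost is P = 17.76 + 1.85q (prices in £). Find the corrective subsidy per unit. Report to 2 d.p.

Social marginal cost = private MC − MEB = 13.28 + 1.36q.
Set SMC = demand: 13.28 + 1.36q = 197.72 - 2.67q → q* = 45.7667.
The Pigouvian subsidy equals MEB at q*: 4.48 + 0.49×45.7667 = 26.9057.

subsidy = £26.91 per unit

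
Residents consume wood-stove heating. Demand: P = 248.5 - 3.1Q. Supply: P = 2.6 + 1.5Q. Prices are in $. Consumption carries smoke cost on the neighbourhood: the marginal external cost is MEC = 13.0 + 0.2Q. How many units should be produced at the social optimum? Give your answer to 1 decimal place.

Social marginal benefit = demand − MEC = 235.5 - 3.3Q.
Set SMB = MC: 235.5 - 3.3Q = 2.6 + 1.5Q → Q* = 48.5208.

Q* = 48.5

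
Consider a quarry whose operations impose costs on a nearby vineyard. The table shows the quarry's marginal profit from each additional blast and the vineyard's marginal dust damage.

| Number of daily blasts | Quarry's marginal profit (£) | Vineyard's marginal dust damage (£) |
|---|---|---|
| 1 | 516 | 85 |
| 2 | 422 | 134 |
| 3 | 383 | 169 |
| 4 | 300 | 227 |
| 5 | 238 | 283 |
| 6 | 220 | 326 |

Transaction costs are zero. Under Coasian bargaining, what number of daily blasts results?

4

Bargaining reaches the level where marginal profit last exceeds marginal dust damage.
That holds through level 4 (300 ≥ 227) but not at 5 (238 < 283).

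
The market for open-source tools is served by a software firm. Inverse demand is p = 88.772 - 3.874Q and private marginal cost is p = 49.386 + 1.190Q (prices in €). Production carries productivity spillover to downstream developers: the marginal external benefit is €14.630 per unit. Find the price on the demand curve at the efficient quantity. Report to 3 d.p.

Social marginal cost = private MC − MEB = 34.756 + 1.190Q.
Set SMC = demand: 34.756 + 1.190Q = 88.772 - 3.874Q → Q* = 10.6667.
Consumer price on the demand curve at Q*: 88.772 − 3.874×10.6667 = 47.4492.

P = €47.449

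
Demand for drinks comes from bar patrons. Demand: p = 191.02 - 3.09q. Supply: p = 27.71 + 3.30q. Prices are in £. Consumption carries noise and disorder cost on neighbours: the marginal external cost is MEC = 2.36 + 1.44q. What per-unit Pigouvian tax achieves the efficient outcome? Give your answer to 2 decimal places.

tax = £31.96 per unit

Social marginal benefit = demand − MEC = 188.66 - 4.53q.
Set SMB = MC: 188.66 - 4.53q = 27.71 + 3.30q → q* = 20.5556.
The Pigouvian tax equals MEC at q*: 2.36 + 1.44×20.5556 = 31.9601.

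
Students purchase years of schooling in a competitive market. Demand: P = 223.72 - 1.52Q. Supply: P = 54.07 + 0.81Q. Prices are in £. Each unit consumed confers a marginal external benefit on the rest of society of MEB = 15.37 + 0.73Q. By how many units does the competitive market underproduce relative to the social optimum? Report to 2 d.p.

Market equilibrium (private): 54.07 + 0.81Q = 223.72 - 1.52Q → Q_m = 72.8112.
Social marginal benefit = demand + MEB = 239.09 - 0.79Q.
Set SMB = MC: 239.09 - 0.79Q = 54.07 + 0.81Q → Q* = 115.6375.
Gap = |72.8112 − 115.6375| = 42.8263.

42.83 units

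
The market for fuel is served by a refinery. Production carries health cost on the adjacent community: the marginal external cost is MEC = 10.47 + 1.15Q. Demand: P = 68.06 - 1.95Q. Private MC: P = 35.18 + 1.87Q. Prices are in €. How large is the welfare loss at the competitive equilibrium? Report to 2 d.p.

Market equilibrium (private): 35.18 + 1.87Q = 68.06 - 1.95Q → Q_m = 8.6073.
Social marginal cost = private MC + MEC = 45.65 + 3.02Q.
Set SMC = demand: 45.65 + 3.02Q = 68.06 - 1.95Q → Q* = 4.5091.
Between Q* and Q_m the wedge SMC − demand runs linearly from 0 to MEC(Q_m), so the loss is a triangle.
DWL = ½ × 4.0982 × 20.3684 = 41.7369.

DWL = €41.74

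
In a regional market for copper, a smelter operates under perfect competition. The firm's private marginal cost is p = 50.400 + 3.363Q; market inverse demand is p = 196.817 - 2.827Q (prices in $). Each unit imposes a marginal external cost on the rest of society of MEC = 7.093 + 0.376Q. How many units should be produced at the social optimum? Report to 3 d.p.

Social marginal cost = private MC + MEC = 57.493 + 3.739Q.
Set SMC = demand: 57.493 + 3.739Q = 196.817 - 2.827Q → Q* = 21.2190.

Q* = 21.219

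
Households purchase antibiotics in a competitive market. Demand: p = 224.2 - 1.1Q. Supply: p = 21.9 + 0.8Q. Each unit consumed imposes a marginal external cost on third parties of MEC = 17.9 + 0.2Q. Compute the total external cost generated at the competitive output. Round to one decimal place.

3039.5

Market equilibrium (private): 21.9 + 0.8Q = 224.2 - 1.1Q → Q_m = 106.4737.
Total external cost = ∫₀^{Q_m} (17.9 + 0.2Q) dQ = 17.9×106.4737 + ½×0.2×106.4737² = 3039.5441.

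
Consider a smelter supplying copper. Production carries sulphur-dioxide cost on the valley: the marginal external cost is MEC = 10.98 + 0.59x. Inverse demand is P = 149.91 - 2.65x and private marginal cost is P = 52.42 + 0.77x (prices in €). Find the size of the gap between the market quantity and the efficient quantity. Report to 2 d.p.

Market equilibrium (private): 52.42 + 0.77x = 149.91 - 2.65x → x_m = 28.5058.
Social marginal cost = private MC + MEC = 63.40 + 1.36x.
Set SMC = demand: 63.40 + 1.36x = 149.91 - 2.65x → x* = 21.5736.
Gap = |28.5058 − 21.5736| = 6.9322.

6.93 units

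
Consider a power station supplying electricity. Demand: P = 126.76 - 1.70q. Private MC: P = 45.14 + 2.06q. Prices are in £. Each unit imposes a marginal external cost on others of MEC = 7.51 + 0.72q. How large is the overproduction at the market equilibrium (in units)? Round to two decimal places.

Market equilibrium (private): 45.14 + 2.06q = 126.76 - 1.70q → q_m = 21.7074.
Social marginal cost = private MC + MEC = 52.65 + 2.78q.
Set SMC = demand: 52.65 + 2.78q = 126.76 - 1.70q → q* = 16.5424.
Gap = |21.7074 − 16.5424| = 5.1650.

5.17 units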